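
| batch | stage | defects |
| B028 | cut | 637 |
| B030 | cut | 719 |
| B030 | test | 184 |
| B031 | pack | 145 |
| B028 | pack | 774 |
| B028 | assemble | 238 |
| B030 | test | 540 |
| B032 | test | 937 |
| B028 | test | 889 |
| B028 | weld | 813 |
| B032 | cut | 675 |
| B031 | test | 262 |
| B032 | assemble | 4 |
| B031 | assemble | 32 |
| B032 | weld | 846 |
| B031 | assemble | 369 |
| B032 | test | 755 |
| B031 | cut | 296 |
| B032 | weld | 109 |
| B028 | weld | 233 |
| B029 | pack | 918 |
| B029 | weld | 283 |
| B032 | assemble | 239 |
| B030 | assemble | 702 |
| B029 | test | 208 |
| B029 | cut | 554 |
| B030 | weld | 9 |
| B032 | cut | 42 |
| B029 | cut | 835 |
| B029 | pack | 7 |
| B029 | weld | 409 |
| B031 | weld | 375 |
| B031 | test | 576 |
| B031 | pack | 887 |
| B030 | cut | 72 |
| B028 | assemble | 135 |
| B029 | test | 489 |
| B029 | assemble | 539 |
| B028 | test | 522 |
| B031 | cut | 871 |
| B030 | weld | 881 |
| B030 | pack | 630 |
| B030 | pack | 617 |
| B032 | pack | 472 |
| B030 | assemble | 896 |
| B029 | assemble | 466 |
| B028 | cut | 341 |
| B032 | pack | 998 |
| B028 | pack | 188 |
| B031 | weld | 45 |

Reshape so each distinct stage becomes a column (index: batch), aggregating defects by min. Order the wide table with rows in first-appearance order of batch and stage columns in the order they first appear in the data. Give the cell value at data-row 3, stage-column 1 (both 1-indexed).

296

With rows in first-appearance order of batch, row 3 is batch=B031. stage columns in first-appearance order: cut, test, pack, assemble, weld; column 1 is cut.
Long rows with batch=B031, stage=cut: min(296, 871) = 296.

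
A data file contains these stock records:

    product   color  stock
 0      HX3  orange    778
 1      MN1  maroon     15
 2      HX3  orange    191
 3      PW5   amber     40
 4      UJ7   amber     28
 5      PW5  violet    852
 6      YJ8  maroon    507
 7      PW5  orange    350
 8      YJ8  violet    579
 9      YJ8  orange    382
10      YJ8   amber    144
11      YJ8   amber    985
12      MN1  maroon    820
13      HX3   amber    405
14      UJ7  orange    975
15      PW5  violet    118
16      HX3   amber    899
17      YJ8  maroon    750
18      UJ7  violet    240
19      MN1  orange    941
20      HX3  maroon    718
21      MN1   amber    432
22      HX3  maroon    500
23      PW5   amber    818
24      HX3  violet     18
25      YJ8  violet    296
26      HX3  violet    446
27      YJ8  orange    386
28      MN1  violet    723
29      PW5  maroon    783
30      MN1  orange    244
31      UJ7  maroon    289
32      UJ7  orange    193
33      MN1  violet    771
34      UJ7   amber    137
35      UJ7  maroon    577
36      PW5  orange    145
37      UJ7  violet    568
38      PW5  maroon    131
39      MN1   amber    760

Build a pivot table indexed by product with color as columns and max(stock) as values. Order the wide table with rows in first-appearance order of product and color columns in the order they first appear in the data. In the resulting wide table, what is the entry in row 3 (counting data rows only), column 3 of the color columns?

818

With rows in first-appearance order of product, row 3 is product=PW5. color columns in first-appearance order: orange, maroon, amber, violet; column 3 is amber.
Long rows with product=PW5, color=amber: max(40, 818) = 818.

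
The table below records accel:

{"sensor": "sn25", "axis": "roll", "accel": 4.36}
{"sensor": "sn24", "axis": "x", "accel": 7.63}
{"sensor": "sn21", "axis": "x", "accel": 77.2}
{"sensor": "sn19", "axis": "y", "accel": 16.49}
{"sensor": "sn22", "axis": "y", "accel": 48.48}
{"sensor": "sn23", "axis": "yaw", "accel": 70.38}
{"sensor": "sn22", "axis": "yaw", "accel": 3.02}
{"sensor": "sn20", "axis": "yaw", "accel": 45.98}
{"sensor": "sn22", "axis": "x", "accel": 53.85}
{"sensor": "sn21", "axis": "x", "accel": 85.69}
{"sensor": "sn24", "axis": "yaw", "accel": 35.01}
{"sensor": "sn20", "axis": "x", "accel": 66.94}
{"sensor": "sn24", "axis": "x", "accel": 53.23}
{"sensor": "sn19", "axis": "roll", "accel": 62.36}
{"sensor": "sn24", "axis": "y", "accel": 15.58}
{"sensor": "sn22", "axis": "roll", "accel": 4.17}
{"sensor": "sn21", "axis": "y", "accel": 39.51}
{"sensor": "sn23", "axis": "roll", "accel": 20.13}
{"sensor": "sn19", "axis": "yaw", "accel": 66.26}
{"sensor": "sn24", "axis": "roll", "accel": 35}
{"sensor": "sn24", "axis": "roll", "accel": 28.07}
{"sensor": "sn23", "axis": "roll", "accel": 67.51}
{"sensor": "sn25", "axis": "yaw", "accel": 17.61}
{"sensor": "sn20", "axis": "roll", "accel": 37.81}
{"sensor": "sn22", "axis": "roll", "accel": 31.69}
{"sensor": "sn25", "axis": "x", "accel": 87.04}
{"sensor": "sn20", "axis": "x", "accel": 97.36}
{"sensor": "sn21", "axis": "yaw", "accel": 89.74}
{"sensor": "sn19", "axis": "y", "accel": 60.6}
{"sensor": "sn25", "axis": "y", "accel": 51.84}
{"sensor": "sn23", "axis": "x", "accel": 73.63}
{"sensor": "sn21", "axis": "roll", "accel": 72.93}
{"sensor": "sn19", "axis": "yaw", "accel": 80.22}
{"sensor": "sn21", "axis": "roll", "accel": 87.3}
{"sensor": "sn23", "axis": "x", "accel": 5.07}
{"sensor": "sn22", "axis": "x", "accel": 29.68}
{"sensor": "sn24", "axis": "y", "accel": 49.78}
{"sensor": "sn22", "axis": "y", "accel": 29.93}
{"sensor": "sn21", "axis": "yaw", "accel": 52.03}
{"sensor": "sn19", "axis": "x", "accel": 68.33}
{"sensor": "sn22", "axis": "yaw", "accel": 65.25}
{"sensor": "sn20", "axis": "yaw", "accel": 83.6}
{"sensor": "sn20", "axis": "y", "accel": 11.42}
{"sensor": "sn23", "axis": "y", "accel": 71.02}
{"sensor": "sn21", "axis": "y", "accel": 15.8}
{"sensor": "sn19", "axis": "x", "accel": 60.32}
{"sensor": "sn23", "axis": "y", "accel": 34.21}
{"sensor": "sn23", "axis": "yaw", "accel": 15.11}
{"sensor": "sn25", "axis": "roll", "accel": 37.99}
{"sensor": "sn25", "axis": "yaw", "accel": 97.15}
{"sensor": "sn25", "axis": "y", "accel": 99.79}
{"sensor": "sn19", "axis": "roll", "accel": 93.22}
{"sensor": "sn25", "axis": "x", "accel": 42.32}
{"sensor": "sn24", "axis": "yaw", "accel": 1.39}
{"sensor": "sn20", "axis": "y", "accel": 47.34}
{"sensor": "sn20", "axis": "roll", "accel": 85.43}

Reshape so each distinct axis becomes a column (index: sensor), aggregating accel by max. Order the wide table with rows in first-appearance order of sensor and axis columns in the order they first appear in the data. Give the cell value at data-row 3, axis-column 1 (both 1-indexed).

87.3

With rows in first-appearance order of sensor, row 3 is sensor=sn21. axis columns in first-appearance order: roll, x, y, yaw; column 1 is roll.
Long rows with sensor=sn21, axis=roll: max(72.93, 87.3) = 87.3.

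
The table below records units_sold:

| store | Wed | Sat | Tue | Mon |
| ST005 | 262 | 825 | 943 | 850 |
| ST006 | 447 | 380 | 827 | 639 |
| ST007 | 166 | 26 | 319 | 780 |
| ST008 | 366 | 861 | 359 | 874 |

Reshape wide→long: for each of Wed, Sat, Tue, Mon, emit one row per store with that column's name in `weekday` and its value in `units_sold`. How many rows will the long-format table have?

4 store values × 4 melted columns = 16 rows.

16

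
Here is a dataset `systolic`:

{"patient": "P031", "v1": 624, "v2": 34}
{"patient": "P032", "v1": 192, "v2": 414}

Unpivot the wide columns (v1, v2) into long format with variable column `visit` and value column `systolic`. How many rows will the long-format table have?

2 patient values × 2 melted columns = 4 rows.

4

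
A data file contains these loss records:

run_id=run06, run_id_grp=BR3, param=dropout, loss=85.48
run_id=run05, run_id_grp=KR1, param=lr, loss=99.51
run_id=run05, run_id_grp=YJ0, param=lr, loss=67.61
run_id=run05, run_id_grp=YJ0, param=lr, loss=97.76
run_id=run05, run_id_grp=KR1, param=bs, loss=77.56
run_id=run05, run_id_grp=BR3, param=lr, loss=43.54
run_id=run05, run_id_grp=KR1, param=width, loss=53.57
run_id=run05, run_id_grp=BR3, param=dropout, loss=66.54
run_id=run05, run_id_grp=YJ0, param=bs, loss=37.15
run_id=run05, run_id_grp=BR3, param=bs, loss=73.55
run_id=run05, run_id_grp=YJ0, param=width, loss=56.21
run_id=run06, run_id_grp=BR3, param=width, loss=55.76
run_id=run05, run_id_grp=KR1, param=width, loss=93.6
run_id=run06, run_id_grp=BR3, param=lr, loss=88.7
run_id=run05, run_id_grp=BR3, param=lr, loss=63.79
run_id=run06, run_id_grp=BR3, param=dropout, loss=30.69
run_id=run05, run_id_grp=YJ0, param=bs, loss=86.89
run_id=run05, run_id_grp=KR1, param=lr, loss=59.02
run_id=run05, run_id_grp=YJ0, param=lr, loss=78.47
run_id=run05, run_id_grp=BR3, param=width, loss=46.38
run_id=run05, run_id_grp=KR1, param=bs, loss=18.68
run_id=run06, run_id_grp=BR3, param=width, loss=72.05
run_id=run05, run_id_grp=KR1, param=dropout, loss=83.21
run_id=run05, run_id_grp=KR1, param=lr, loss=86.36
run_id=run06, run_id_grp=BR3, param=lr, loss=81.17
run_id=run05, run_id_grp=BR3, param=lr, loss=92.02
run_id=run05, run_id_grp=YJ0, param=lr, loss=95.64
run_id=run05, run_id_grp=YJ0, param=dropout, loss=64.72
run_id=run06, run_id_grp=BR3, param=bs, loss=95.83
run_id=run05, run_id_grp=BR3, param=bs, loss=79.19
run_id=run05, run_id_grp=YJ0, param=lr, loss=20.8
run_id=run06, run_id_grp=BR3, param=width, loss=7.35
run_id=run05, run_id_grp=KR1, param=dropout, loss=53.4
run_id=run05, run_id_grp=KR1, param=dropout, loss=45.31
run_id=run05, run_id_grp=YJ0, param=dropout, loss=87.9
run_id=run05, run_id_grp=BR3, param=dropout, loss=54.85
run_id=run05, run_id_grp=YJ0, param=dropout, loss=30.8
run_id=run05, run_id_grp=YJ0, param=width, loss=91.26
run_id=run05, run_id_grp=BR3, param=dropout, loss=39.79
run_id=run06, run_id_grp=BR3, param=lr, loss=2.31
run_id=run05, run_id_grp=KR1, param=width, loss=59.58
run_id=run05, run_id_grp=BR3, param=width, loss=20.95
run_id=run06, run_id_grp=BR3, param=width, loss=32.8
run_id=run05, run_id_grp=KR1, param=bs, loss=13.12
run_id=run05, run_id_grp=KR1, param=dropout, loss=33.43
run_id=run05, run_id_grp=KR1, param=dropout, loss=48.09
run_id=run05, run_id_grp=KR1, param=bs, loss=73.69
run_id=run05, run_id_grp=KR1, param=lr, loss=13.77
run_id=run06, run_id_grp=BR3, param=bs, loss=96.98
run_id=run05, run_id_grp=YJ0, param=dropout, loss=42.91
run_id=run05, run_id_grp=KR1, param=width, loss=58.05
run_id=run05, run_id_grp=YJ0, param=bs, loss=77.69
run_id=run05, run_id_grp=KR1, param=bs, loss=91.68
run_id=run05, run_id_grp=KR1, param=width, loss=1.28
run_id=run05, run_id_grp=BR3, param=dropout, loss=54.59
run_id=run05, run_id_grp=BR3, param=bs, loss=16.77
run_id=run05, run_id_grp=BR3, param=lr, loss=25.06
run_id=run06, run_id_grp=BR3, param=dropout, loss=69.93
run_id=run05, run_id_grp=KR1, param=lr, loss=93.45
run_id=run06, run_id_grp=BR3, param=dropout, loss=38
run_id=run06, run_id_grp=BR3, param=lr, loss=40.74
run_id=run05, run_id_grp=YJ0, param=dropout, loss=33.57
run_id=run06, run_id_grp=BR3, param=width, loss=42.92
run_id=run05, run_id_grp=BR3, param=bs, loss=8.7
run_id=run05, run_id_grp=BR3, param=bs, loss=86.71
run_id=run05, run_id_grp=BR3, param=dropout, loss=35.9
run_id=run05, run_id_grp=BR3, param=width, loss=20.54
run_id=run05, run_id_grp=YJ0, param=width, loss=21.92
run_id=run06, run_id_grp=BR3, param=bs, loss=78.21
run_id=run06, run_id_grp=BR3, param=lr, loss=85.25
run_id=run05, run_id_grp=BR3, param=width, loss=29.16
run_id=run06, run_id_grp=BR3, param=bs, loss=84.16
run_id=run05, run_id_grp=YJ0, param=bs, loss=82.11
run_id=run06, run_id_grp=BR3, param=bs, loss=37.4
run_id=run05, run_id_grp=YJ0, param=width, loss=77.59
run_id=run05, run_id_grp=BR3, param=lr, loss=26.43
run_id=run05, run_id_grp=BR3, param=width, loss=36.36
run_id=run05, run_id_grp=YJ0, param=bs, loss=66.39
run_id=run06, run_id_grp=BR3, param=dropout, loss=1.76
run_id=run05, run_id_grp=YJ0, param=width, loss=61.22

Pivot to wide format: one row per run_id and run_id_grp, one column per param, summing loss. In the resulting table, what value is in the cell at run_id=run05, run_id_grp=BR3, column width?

153.39

Rows with run_id=run05, run_id_grp=BR3 and param=width: loss values are 46.38, 20.95, 20.54, 29.16, 36.36.
46.38 + 20.95 + 20.54 + 29.16 + 36.36 = 153.39.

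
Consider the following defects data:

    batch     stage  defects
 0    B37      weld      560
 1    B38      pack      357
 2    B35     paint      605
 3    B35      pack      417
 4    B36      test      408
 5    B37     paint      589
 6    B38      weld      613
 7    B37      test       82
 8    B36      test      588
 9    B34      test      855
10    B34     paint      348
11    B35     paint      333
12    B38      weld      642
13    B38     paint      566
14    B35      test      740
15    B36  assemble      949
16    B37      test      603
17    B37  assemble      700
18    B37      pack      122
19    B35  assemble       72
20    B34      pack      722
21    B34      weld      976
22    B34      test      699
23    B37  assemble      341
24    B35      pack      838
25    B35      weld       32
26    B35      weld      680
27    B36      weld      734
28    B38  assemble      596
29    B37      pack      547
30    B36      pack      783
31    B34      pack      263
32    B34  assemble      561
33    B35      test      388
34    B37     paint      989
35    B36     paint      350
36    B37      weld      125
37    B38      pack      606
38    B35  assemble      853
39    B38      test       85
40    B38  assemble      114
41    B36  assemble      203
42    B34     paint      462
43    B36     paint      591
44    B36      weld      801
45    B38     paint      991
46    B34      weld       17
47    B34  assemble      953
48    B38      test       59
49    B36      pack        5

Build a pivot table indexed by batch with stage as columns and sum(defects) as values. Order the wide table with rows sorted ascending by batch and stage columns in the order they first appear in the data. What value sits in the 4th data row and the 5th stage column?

With rows sorted ascending by batch, row 4 is batch=B37. stage columns in first-appearance order: weld, pack, paint, test, assemble; column 5 is assemble.
Long rows with batch=B37, stage=assemble: 700 + 341 = 1041.

1041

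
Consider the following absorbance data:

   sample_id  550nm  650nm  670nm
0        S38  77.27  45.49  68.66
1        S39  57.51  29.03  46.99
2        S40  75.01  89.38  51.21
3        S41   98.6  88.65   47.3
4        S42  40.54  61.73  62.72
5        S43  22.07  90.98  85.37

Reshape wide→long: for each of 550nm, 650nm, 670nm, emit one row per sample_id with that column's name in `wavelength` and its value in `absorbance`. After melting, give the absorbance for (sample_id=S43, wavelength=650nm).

Unpivoting turns each (sample_id, wide-column) pair into one long row.
The wide cell at row S43, column 650nm holds 90.98, so the long row (S43, 650nm) has absorbance=90.98.

90.98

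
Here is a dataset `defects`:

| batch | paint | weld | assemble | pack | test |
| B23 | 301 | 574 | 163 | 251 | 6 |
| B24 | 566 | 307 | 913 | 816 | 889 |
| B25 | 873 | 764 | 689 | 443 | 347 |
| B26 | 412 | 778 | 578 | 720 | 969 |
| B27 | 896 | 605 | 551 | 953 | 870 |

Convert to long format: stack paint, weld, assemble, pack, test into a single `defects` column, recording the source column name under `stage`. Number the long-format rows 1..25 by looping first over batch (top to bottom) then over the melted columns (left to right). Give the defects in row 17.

778

25 rows total (5 × 5). Row 17: index ⌊(17-1)/5⌋ = 3 into batch → B26; (17-1) mod 5 = 1 into the melted columns → weld.
So row 17 is (B26, weld, 778); defects = 778.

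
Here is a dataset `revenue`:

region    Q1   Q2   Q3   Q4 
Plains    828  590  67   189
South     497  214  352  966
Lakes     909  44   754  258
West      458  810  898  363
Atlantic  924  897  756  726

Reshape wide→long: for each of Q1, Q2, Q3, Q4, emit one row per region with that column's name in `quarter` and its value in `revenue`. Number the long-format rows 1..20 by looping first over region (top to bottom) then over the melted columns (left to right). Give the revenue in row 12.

258

20 rows total (5 × 4). Row 12: index ⌊(12-1)/4⌋ = 2 into region → Lakes; (12-1) mod 4 = 3 into the melted columns → Q4.
So row 12 is (Lakes, Q4, 258); revenue = 258.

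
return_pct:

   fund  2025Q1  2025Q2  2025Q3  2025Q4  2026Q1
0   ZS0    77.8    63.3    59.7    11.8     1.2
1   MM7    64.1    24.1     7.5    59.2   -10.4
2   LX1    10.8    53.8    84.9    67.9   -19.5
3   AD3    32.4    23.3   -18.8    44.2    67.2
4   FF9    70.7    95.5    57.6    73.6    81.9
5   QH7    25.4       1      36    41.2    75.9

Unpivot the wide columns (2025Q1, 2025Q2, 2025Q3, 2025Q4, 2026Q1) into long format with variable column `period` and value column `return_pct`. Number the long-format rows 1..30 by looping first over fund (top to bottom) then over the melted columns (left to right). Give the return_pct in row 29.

41.2

30 rows total (6 × 5). Row 29: index ⌊(29-1)/5⌋ = 5 into fund → QH7; (29-1) mod 5 = 3 into the melted columns → 2025Q4.
So row 29 is (QH7, 2025Q4, 41.2); return_pct = 41.2.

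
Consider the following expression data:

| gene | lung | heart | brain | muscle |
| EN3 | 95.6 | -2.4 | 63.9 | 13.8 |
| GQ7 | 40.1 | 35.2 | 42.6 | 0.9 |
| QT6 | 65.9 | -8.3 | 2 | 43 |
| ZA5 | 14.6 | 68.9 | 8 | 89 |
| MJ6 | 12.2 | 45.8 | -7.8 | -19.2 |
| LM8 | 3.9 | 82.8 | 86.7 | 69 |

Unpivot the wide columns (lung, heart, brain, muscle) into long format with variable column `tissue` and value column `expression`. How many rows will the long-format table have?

24

6 gene values × 4 melted columns = 24 rows.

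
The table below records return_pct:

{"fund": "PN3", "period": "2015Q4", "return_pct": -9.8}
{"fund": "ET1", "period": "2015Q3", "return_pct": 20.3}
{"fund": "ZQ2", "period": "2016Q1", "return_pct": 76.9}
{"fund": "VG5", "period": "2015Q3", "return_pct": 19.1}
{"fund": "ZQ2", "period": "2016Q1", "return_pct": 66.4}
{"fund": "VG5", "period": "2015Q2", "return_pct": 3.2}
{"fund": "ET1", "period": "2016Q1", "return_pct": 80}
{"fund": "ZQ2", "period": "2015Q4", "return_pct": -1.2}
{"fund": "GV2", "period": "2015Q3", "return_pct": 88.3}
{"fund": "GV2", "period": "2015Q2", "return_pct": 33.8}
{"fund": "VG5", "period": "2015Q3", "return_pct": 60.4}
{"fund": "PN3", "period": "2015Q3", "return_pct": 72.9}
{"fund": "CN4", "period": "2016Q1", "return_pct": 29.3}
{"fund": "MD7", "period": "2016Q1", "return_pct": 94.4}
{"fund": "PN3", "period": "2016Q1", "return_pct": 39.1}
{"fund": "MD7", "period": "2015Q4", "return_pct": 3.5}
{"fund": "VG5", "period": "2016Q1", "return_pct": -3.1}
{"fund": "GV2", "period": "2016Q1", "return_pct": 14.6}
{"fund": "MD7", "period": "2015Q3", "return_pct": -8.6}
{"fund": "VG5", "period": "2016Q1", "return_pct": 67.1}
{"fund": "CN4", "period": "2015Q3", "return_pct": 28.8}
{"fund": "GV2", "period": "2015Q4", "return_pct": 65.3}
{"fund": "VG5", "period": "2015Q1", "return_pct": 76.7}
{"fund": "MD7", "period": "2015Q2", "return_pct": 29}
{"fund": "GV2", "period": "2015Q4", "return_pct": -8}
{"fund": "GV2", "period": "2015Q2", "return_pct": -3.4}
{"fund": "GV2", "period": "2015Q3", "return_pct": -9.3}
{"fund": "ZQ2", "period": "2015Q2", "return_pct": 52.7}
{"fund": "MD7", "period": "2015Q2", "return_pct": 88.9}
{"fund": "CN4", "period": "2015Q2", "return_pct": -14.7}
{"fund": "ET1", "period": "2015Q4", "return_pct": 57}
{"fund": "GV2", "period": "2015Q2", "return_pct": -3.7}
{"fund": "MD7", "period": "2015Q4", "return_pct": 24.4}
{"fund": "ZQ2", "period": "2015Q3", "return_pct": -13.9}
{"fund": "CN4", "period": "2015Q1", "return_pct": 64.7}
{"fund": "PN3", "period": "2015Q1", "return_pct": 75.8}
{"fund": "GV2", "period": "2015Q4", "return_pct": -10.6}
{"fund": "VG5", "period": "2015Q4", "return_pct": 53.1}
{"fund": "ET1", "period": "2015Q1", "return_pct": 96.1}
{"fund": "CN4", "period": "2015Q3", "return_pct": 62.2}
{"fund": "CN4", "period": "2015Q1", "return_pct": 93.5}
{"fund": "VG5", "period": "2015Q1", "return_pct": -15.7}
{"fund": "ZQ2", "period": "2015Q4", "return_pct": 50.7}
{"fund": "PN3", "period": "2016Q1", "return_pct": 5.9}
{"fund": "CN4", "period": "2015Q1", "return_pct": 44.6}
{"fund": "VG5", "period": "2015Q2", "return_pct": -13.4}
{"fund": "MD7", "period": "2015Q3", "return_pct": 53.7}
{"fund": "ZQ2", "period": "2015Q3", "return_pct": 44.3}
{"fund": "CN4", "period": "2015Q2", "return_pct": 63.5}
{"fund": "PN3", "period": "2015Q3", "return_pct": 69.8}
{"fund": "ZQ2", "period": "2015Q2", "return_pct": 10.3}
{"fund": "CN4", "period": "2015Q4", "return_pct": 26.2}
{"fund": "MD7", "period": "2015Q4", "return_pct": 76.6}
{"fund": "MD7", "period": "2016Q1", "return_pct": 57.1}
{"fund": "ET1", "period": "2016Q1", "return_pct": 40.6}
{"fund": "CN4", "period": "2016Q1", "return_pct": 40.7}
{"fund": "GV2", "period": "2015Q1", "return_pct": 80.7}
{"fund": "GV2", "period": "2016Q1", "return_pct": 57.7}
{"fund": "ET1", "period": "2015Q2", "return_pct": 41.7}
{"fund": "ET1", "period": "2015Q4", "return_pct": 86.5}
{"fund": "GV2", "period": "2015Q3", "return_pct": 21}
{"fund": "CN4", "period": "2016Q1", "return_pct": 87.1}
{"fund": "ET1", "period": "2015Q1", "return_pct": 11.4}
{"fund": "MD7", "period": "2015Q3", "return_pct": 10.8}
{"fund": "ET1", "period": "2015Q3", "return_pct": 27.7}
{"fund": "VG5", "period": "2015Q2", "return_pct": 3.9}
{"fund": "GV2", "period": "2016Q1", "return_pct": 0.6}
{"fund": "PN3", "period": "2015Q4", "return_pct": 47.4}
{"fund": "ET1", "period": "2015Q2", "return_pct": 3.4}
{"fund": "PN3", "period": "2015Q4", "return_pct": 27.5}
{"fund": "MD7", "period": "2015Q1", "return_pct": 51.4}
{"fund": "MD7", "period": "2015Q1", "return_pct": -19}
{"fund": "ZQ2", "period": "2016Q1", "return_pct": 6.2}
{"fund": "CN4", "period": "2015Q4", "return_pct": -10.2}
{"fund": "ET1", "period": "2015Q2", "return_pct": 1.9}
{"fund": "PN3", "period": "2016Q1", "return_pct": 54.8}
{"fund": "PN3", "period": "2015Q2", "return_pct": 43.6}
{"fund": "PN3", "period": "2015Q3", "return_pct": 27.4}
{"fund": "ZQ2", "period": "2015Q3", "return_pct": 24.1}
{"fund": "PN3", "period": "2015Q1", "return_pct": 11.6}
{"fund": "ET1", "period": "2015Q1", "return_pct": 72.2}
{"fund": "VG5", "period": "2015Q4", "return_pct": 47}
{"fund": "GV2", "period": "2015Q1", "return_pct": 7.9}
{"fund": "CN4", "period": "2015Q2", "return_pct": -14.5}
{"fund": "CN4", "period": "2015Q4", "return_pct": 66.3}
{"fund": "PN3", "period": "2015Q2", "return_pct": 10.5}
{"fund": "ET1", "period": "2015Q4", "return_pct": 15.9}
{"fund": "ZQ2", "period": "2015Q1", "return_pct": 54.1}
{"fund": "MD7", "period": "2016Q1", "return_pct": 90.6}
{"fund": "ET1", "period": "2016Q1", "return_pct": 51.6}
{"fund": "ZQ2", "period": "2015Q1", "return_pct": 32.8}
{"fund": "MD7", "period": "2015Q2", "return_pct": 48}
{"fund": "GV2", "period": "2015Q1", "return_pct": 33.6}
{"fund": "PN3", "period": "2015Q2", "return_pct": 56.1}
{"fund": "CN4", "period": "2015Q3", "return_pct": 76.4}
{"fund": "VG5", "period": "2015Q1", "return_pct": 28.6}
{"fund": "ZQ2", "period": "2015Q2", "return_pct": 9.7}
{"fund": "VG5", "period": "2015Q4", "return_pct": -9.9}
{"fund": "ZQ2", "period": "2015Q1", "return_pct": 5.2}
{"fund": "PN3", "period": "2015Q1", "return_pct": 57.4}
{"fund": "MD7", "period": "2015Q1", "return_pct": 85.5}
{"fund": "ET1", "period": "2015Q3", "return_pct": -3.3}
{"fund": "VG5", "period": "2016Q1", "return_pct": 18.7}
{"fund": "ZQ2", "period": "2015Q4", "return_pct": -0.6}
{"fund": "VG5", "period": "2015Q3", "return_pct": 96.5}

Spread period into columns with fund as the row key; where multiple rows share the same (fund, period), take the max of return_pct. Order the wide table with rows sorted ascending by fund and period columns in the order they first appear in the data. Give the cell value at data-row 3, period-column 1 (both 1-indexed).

With rows sorted ascending by fund, row 3 is fund=GV2. period columns in first-appearance order: 2015Q4, 2015Q3, 2016Q1, 2015Q2, 2015Q1; column 1 is 2015Q4.
Long rows with fund=GV2, period=2015Q4: max(65.3, -8, -10.6) = 65.3.

65.3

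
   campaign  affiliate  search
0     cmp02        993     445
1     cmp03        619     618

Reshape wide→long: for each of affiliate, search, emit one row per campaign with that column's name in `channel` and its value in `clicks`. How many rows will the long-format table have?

2 campaign values × 2 melted columns = 4 rows.

4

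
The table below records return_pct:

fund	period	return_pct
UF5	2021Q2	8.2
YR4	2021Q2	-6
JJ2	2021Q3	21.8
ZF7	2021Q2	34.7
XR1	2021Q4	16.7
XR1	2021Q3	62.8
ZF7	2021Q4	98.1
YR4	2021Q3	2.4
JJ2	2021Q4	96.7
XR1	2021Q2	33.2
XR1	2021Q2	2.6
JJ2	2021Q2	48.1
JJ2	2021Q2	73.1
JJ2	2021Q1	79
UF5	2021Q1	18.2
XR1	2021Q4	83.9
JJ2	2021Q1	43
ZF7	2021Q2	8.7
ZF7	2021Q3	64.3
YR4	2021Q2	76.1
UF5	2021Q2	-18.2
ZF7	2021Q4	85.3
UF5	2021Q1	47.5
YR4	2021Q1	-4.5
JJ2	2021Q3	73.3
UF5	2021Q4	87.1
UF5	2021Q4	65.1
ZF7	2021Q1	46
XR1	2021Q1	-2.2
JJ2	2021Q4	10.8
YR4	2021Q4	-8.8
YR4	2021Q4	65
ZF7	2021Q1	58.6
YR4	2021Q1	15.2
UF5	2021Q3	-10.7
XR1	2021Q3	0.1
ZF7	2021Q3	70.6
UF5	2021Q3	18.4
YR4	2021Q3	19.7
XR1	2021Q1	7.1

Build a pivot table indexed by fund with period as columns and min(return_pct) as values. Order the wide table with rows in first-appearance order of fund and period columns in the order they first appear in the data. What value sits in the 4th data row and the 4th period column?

46

With rows in first-appearance order of fund, row 4 is fund=ZF7. period columns in first-appearance order: 2021Q2, 2021Q3, 2021Q4, 2021Q1; column 4 is 2021Q1.
Long rows with fund=ZF7, period=2021Q1: min(46, 58.6) = 46.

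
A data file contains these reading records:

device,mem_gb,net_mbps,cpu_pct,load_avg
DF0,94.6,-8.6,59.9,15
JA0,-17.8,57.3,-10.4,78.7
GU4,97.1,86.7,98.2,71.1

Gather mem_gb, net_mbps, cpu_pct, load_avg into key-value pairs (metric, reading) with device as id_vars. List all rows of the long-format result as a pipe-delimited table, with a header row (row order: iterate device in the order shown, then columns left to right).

| device | metric | reading |
| DF0 | mem_gb | 94.6 |
| DF0 | net_mbps | -8.6 |
| DF0 | cpu_pct | 59.9 |
| DF0 | load_avg | 15 |
| JA0 | mem_gb | -17.8 |
| JA0 | net_mbps | 57.3 |
| JA0 | cpu_pct | -10.4 |
| JA0 | load_avg | 78.7 |
| GU4 | mem_gb | 97.1 |
| GU4 | net_mbps | 86.7 |
| GU4 | cpu_pct | 98.2 |
| GU4 | load_avg | 71.1 |

Each (device, column) pair becomes one row: 3 × 4 = 12 rows.
For example, (DF0, mem_gb) → reading=94.6.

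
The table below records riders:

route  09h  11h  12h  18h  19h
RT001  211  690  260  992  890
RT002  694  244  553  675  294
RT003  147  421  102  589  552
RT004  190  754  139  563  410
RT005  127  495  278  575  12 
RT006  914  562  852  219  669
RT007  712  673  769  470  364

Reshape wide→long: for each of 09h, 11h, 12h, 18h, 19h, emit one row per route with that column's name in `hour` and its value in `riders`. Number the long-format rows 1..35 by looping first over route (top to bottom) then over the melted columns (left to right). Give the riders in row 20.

410

35 rows total (7 × 5). Row 20: index ⌊(20-1)/5⌋ = 3 into route → RT004; (20-1) mod 5 = 4 into the melted columns → 19h.
So row 20 is (RT004, 19h, 410); riders = 410.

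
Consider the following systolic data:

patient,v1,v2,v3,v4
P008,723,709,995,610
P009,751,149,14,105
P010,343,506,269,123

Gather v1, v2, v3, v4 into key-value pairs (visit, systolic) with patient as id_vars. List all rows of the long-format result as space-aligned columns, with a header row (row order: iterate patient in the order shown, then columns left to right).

Each (patient, column) pair becomes one row: 3 × 4 = 12 rows.
For example, (P008, v1) → systolic=723.

patient  visit  systolic
P008     v1     723     
P008     v2     709     
P008     v3     995     
P008     v4     610     
P009     v1     751     
P009     v2     149     
P009     v3     14      
P009     v4     105     
P010     v1     343     
P010     v2     506     
P010     v3     269     
P010     v4     123     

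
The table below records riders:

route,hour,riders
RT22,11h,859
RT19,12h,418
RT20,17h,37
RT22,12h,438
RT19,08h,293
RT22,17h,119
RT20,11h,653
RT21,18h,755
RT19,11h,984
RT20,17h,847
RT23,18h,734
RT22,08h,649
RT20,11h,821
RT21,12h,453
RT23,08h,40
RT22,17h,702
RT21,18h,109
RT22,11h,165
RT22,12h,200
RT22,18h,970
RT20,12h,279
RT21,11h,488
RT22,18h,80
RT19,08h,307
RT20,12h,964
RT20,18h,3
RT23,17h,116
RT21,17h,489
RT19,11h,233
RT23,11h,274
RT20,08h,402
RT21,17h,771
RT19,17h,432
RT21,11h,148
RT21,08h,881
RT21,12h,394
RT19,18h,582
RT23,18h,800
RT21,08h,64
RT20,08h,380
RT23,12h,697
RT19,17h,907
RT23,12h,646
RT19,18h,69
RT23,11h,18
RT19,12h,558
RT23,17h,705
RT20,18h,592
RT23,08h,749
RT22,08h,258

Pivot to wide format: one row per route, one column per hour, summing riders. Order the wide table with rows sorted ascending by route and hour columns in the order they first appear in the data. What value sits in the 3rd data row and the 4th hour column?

With rows sorted ascending by route, row 3 is route=RT21. hour columns in first-appearance order: 11h, 12h, 17h, 08h, 18h; column 4 is 08h.
Long rows with route=RT21, hour=08h: 881 + 64 = 945.

945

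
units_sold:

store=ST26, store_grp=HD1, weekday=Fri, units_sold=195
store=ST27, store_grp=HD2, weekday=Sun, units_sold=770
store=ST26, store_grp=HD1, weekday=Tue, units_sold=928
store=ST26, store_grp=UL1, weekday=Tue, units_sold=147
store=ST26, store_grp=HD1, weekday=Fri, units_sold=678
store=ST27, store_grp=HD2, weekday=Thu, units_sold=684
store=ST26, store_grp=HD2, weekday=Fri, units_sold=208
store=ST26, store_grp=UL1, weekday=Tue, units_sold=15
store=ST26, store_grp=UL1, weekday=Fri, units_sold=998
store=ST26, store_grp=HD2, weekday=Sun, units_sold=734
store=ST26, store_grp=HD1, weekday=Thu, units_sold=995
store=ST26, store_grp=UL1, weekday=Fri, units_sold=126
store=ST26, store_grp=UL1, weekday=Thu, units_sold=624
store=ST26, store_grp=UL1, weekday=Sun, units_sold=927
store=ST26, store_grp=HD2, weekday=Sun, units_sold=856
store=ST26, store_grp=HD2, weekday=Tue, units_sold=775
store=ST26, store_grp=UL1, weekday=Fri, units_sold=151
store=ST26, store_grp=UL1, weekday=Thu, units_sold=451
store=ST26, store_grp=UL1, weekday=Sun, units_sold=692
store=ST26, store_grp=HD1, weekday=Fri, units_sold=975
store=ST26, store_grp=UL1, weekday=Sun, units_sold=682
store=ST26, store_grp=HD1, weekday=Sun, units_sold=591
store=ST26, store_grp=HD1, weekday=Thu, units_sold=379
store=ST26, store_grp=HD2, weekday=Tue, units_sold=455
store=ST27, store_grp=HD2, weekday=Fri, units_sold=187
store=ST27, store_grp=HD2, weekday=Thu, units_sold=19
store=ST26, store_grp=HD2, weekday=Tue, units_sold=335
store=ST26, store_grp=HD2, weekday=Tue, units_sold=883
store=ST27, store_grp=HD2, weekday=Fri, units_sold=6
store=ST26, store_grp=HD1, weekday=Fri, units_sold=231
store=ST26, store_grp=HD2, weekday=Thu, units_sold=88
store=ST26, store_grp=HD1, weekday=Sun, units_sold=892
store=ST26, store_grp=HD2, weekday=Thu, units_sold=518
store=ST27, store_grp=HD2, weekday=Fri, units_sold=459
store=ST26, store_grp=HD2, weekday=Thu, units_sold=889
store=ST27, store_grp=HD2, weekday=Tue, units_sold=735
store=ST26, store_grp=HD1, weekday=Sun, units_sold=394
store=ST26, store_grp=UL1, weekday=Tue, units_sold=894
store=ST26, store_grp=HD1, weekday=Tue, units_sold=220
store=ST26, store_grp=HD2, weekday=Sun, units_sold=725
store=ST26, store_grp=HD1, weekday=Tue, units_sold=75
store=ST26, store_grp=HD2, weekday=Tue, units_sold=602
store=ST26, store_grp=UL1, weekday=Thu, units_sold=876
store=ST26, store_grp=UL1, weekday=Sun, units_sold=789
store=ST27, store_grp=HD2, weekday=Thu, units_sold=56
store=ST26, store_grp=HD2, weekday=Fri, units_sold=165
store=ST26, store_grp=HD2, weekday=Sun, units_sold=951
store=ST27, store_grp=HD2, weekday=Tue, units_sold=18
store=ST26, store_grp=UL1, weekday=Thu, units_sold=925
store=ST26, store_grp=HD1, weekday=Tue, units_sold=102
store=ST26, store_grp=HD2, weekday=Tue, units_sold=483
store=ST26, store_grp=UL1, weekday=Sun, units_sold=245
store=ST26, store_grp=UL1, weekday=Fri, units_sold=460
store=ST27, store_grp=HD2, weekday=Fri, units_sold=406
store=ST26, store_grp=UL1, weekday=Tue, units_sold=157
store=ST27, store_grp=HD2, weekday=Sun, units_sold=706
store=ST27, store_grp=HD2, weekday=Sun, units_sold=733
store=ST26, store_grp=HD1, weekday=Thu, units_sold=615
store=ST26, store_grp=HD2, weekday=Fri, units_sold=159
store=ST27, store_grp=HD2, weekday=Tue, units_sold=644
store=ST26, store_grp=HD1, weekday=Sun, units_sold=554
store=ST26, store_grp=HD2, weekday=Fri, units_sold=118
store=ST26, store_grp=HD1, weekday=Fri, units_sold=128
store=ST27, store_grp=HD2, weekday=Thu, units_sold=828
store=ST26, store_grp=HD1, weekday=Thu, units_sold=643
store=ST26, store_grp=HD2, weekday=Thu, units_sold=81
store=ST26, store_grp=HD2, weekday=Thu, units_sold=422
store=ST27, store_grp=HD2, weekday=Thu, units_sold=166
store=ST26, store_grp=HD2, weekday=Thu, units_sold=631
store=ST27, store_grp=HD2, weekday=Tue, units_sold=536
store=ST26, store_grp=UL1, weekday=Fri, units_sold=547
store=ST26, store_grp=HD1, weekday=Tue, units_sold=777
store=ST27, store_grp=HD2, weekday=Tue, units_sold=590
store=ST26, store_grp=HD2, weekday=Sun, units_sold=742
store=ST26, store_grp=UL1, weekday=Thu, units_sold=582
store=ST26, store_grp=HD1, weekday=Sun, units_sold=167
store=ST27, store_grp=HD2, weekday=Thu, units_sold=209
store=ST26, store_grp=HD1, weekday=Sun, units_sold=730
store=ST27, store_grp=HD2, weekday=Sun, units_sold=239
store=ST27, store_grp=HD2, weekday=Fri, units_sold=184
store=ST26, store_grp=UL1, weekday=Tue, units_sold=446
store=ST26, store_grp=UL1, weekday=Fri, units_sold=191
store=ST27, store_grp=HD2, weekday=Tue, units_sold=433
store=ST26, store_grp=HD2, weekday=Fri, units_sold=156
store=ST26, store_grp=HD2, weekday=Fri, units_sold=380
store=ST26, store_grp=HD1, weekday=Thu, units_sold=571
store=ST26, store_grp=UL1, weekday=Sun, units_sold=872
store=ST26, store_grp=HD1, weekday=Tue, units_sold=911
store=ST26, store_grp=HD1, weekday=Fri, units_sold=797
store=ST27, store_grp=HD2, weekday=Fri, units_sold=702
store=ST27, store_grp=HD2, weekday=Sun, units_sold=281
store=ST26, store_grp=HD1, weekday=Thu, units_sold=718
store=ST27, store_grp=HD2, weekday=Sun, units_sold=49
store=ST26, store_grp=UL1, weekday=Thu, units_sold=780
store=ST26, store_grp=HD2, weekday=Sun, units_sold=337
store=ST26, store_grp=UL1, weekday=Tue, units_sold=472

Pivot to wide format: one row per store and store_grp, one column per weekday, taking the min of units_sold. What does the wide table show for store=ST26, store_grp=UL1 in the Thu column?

Rows with store=ST26, store_grp=UL1 and weekday=Thu: units_sold values are 624, 451, 876, 925, 582, 780.
min(624, 451, 876, 925, 582, 780) = 451.

451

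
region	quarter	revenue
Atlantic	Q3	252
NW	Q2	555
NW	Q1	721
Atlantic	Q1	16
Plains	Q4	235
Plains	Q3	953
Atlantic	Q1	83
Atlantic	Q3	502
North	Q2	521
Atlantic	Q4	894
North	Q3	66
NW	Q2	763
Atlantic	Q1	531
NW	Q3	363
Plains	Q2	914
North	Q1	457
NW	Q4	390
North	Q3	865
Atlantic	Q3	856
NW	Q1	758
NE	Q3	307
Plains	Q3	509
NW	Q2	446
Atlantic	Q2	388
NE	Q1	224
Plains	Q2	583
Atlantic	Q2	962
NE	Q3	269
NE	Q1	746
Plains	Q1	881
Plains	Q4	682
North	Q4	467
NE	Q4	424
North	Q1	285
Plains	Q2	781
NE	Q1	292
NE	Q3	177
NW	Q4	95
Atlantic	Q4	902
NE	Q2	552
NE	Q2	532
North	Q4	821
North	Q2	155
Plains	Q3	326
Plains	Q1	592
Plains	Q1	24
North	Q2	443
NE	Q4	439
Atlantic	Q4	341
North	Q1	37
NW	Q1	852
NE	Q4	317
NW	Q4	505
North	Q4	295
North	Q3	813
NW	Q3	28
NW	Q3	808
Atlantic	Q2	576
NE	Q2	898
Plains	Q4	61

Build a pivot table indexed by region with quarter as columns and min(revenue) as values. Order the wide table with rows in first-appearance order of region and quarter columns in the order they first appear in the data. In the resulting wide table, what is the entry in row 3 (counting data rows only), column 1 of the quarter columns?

With rows in first-appearance order of region, row 3 is region=Plains. quarter columns in first-appearance order: Q3, Q2, Q1, Q4; column 1 is Q3.
Long rows with region=Plains, quarter=Q3: min(953, 509, 326) = 326.

326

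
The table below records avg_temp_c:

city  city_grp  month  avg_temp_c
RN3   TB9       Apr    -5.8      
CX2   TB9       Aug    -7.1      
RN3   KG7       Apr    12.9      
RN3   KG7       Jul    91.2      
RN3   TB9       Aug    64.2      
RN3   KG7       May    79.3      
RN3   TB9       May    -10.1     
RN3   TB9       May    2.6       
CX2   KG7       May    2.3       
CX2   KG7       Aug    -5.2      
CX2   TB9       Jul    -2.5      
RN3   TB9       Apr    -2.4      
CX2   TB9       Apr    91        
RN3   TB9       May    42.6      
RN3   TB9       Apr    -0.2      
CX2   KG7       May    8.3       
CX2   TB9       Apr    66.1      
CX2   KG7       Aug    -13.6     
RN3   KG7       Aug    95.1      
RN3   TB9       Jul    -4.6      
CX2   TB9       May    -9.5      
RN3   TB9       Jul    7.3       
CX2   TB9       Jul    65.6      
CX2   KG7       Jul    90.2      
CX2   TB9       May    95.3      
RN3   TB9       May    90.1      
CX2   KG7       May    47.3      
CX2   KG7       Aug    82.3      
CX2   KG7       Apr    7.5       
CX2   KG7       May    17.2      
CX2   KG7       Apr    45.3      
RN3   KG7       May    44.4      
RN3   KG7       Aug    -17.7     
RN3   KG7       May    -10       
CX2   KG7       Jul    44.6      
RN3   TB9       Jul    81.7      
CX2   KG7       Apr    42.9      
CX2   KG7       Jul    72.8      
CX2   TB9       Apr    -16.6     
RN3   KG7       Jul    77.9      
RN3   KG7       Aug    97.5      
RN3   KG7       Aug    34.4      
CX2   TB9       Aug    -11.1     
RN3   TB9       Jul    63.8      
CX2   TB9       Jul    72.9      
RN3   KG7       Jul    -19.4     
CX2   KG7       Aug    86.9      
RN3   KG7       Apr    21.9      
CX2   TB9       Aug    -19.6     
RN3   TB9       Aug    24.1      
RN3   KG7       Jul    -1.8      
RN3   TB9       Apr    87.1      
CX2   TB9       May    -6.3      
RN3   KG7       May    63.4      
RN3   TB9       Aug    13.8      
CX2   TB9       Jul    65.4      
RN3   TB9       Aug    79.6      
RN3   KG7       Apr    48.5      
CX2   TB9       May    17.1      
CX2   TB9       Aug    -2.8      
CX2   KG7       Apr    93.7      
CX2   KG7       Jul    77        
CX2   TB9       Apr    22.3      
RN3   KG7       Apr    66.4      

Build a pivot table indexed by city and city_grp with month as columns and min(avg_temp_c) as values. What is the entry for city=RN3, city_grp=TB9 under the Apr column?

Rows with city=RN3, city_grp=TB9 and month=Apr: avg_temp_c values are -5.8, -2.4, -0.2, 87.1.
min(-5.8, -2.4, -0.2, 87.1) = -5.8.

-5.8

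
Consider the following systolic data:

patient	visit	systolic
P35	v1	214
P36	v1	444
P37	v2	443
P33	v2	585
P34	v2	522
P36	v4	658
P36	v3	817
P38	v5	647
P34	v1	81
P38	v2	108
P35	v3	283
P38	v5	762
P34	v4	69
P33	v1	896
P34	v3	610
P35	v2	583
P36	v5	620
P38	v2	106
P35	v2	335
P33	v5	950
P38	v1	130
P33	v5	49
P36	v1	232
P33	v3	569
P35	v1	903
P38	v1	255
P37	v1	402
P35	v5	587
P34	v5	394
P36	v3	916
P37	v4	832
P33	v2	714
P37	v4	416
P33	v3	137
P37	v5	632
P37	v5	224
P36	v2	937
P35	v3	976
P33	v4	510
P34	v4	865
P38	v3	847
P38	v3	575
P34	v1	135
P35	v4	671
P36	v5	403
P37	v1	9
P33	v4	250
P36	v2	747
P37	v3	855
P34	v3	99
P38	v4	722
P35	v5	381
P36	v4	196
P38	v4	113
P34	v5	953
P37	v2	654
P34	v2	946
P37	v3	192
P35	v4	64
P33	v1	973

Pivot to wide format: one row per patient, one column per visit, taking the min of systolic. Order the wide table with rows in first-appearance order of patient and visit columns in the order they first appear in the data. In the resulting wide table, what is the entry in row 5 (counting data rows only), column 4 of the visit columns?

99

With rows in first-appearance order of patient, row 5 is patient=P34. visit columns in first-appearance order: v1, v2, v4, v3, v5; column 4 is v3.
Long rows with patient=P34, visit=v3: min(610, 99) = 99.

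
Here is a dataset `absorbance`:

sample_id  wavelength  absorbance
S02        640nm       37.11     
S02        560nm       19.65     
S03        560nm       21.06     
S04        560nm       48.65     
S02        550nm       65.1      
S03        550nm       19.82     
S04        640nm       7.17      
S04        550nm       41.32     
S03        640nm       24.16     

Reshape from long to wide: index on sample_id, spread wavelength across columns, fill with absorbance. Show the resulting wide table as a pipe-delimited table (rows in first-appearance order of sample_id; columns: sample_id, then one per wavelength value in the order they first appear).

| sample_id | 640nm | 560nm | 550nm |
| S02 | 37.11 | 19.65 | 65.1 |
| S03 | 24.16 | 21.06 | 19.82 |
| S04 | 7.17 | 48.65 | 41.32 |

Columns: sample_id plus the 3 distinct wavelength values (640nm, 560nm, 550nm).
For example, row S02 column 640nm takes absorbance=37.11 from the long row (S02, 640nm).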